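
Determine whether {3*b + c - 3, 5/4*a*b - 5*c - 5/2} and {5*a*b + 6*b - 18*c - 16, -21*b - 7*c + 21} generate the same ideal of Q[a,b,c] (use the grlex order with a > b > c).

Equality of ideals is decidable: compute both reduced Gröbner bases (unique for the ordering) and check whether they agree.
Buchberger on the first generating set:
f_1 = 3*b + c - 3, LT = b.
f_2 = 5/4*a*b - 5*c - 5/2, LT = a*b.

S(f_1,f_2): lcm = a*b. S = 1/3*a*c - a + 4*c + 2.
  leading term a*c: no divisor's leading term divides it; move 1/3*a*c to the remainder.
  leading term a: no divisor's leading term divides it; move -a to the remainder.
  leading term c: no divisor's leading term divides it; move 4*c to the remainder.
  leading term 1: no divisor's leading term divides it; move 2 to the remainder.
  remainder 1/3*a*c - a + 4*c + 2 ≠ 0; add g_3 = 1/3*a*c - a + 4*c + 2 to the basis.

The other S-polynomials (S(f_1,g_3), S(f_2,g_3)) all reduce to 0 modulo the current basis, so we have a Gröbner basis.
Inter-reduce: drop elements whose leading term is divisible by another's, tail-reduce, and make monic.
Reduced Gröbner basis: {a*c - 3*a + 12*c + 6, b + 1/3*c - 1}.

Buchberger on the second generating set:
h_1 = 5*a*b + 6*b - 18*c - 16, LT = a*b.
h_2 = -21*b - 7*c + 21, LT = b.

S(h_1,h_2): lcm = a*b. S = -1/3*a*c + a + 6/5*b - 18/5*c - 16/5.
  leading term a*c: no divisor's leading term divides it; move -1/3*a*c to the remainder.
  leading term a: no divisor's leading term divides it; move a to the remainder.
  leading term b: subtract (-2/35)·h_2 from 6/5*b - 18/5*c - 16/5 → -4*c - 2
  leading term c: no divisor's leading term divides it; move -4*c to the remainder.
  leading term 1: no divisor's leading term divides it; move -2 to the remainder.
  remainder -1/3*a*c + a - 4*c - 2 ≠ 0; add k_3 = -1/3*a*c + a - 4*c - 2 to the basis.

The other S-polynomials (S(h_1,k_3), S(h_2,k_3)) all reduce to 0 modulo the current basis, so we have a Gröbner basis.
Inter-reduce: drop elements whose leading term is divisible by another's, tail-reduce, and make monic.
Reduced Gröbner basis: {a*c - 3*a + 12*c + 6, b + 1/3*c - 1}.

Same reduced basis, so the two generating sets span the same ideal.

Yes, the ideals are equal.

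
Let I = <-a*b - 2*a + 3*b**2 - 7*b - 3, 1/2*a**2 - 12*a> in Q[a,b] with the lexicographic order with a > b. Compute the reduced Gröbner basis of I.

Buchberger's algorithm terminates because the ascending chain of leading-term ideals stabilizes.

f_1 = -a*b - 2*a + 3*b**2 - 7*b - 3, LT = a*b.
f_2 = 1/2*a**2 - 12*a, LT = a**2.

S(f_1,f_2): lcm = a**2*b. S = 2*a**2 - 3*a*b**2 + 31*a*b + 3*a.
  reduce S modulo (f_1, f_2):
  remainder -23*a - 9*b**3 + 132*b**2 - 250*b - 111 ≠ 0; add g_3 = -23*a - 9*b**3 + 132*b**2 - 250*b - 111 to the basis.

S(f_1,g_3): lcm = a*b. S = 2*a - 9/23*b**4 + 132/23*b**3 - 319/23*b**2 + 50/23*b + 3.
  reduce S modulo (f_1, f_2, g_3):
  remainder -9/23*b**4 + 114/23*b**3 - 55/23*b**2 - 450/23*b - 153/23 ≠ 0; add g_4 = -9/23*b**4 + 114/23*b**3 - 55/23*b**2 - 450/23*b - 153/23 to the basis.

The other S-polynomials (S(f_2,g_3), S(f_1,g_4), S(f_2,g_4), S(g_3,g_4)) all reduce to 0 modulo the current basis, so we have a Gröbner basis.
Inter-reduce: drop elements whose leading term is divisible by another's, tail-reduce, and make monic.

G = {a + 9/23*b**3 - 132/23*b**2 + 250/23*b + 111/23, b**4 - 38/3*b**3 + 55/9*b**2 + 50*b + 17}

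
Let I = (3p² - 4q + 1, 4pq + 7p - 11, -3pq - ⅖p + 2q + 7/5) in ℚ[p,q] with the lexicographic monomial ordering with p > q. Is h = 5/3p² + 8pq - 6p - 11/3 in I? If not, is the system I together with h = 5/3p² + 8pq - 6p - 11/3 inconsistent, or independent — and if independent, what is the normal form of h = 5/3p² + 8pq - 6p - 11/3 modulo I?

5/3p² + 8pq - 6p - 11/3 lies in I (it reduces to 0).

First compute the reduced Gröbner basis of I by Buchberger's algorithm.
f_1 = 3p² - 4q + 1, LT = p².
f_2 = 4pq + 7p - 11, LT = pq.
f_3 = -3pq - ⅖p + 2q + 7/5, LT = pq.

S(f_1,f_2): lcm = p²q. S = -7/4p² + 11/4p - 4/3q² + ⅓q.
  leading term p²: subtract (-7/12)·f_1 from -7/4p² + 11/4p - 4/3q² + ⅓q → 11/4p - 4/3q² - 2q + 7/12
  leading term p: no divisor's leading term divides it; move 11/4p to the remainder.
  leading term q²: no divisor's leading term divides it; move -4/3q² to the remainder.
  leading term q: no divisor's leading term divides it; move -2q to the remainder.
  leading term 1: no divisor's leading term divides it; move 7/12 to the remainder.
  remainder 11/4p - 4/3q² - 2q + 7/12 ≠ 0; add k_4 = 11/4p - 4/3q² - 2q + 7/12 to the basis.

S(f_1,f_3): lcm = p²q. S = -2/15p² + ⅔pq + 7/15p - 4/3q² + ⅓q.
  leading term p²: subtract (-2/45)·f_1 from -2/15p² + ⅔pq + 7/15p - 4/3q² + ⅓q → ⅔pq + 7/15p - 4/3q² + 7/45q + 2/45
  leading term pq: subtract (⅙)·f_2 from ⅔pq + 7/15p - 4/3q² + 7/45q + 2/45 → -7/10p - 4/3q² + 7/45q + 169/90
  leading term p: subtract (-14/55)·k_4 from -7/10p - 4/3q² + 7/45q + 169/90 → -92/55q² - 35/99q + 1003/495
  leading term q²: no divisor's leading term divides it; move -92/55q² to the remainder.
  leading term q: no divisor's leading term divides it; move -35/99q to the remainder.
  leading term 1: no divisor's leading term divides it; move 1003/495 to the remainder.
  remainder -92/55q² - 35/99q + 1003/495 ≠ 0; add k_5 = -92/55q² - 35/99q + 1003/495 to the basis.

S(f_2,f_3): lcm = pq. S = 97/60p + ⅔q - 137/60.
  leading term p: subtract (97/165)·k_4 from 97/60p + ⅔q - 137/60 → 388/495q² + 304/165q - 260/99
  leading term q²: subtract (-97/207)·k_5 from 388/495q² + 304/165q - 260/99 → 15619/9315q - 15619/9315
  leading term q: no divisor's leading term divides it; move 15619/9315q to the remainder.
  leading term 1: no divisor's leading term divides it; move -15619/9315 to the remainder.
  remainder 15619/9315q - 15619/9315 ≠ 0; add k_6 = 15619/9315q - 15619/9315 to the basis.

S(f_1,k_4): lcm = p². S = 16/33pq² + 8/11pq - 7/33p - 4/3q + ⅓.
  leading term pq²: subtract (4/33q)·f_2 from 16/33pq² + 8/11pq - 7/33p - 4/3q + ⅓ → -4/33pq - 7/33p + ⅓
  leading term pq: subtract (-1/33)·f_2 from -4/33pq - 7/33p + ⅓ → 0
  remainder 0.

S(f_2,k_4): lcm = pq. S = 7/4p + 16/33q³ + 8/11q² - 7/33q - 11/4.
  leading term p: subtract (7/11)·k_4 from 7/4p + 16/33q³ + 8/11q² - 7/33q - 11/4 → 16/33q³ + 52/33q² + 35/33q - 103/33
  leading term q³: subtract (-20/69q)·k_5 from 16/33q³ + 52/33q² + 35/33q - 103/33 → 10064/6831q² + 11257/6831q - 103/33
  leading term q²: subtract (-12580/14283)·k_5 from 10064/6831q² + 11257/6831q - 103/33 → 171809/128547q - 171809/128547
  leading term q: subtract (55/69)·k_6 from 171809/128547q - 171809/128547 → 0
  remainder 0.

S(f_3,k_4): lcm = pq. S = 2/15p + 16/33q³ + 8/11q² - 29/33q - 7/15.
  leading term p: subtract (8/165)·k_4 from 2/15p + 16/33q³ + 8/11q² - 29/33q - 7/15 → 16/33q³ + 392/495q² - 43/55q - 49/99
  leading term q³: subtract (-20/69q)·k_5 from 16/33q³ + 392/495q² - 43/55q - 49/99 → 23548/34155q² - 6643/34155q - 49/99
  leading term q²: subtract (-5887/14283)·k_5 from 23548/34155q² - 6643/34155q - 49/99 → -218666/642735q + 218666/642735
  leading term q: subtract (-14/69)·k_6 from -218666/642735q + 218666/642735 → 0
  remainder 0.

S(f_1,k_5): leading monomials are coprime, so the S-polynomial reduces to 0 (Buchberger's first criterion).
S(f_2,k_5): lcm = pq². S = 637/414pq + 1003/828p - 11/4q.
  leading term pq: subtract (637/1656)·f_2 from 637/414pq + 1003/828p - 11/4q → -2453/1656p - 11/4q + 7007/1656
  leading term p: subtract (-223/414)·k_4 from -2453/1656p - 11/4q + 7007/1656 → -446/621q² - 3169/828q + 11291/2484
  leading term q²: subtract (12265/28566)·k_5 from -446/621q² - 3169/828q + 11291/2484 → -1889899/514188q + 1889899/514188
  leading term q: subtract (-605/276)·k_6 from -1889899/514188q + 1889899/514188 → 0
  remainder 0.

S(f_3,k_5): lcm = pq². S = -323/4140pq + 1003/828p - ⅔q² - 7/15q.
  leading term pq: subtract (-323/16560)·f_2 from -323/4140pq + 1003/828p - ⅔q² - 7/15q → 22321/16560p - ⅔q² - 7/15q - 3553/16560
  leading term p: subtract (22321/45540)·k_4 from 22321/16560p - ⅔q² - 7/15q - 3553/16560 → -449/34155q² + 2339/4554q - 34187/68310
  leading term q²: subtract (449/57132)·k_5 from -449/34155q² + 2339/4554q - 34187/68310 → 265523/514188q - 265523/514188
  leading term q: subtract (85/276)·k_6 from 265523/514188q - 265523/514188 → 0
  remainder 0.

S(k_4,k_5): leading monomials are coprime, so the S-polynomial reduces to 0 (Buchberger's first criterion).
S(f_1,k_6): leading monomials are coprime, so the S-polynomial reduces to 0 (Buchberger's first criterion).
S(f_2,k_6): lcm = pq. S = 11/4p - 11/4.
  leading term p: subtract (1)·k_4 from 11/4p - 11/4 → 4/3q² + 2q - 10/3
  leading term q²: subtract (-55/69)·k_5 from 4/3q² + 2q - 10/3 → 1067/621q - 1067/621
  leading term q: subtract (16005/15619)·k_6 from 1067/621q - 1067/621 → 0
  remainder 0.

S(f_3,k_6): lcm = pq. S = 17/15p - ⅔q - 7/15.
  leading term p: subtract (68/165)·k_4 from 17/15p - ⅔q - 7/15 → 272/495q² + 26/165q - 70/99
  leading term q²: subtract (-68/207)·k_5 from 272/495q² + 26/165q - 70/99 → 386/9315q - 386/9315
  leading term q: subtract (386/15619)·k_6 from 386/9315q - 386/9315 → 0
  remainder 0.

S(k_4,k_6): leading monomials are coprime, so the S-polynomial reduces to 0 (Buchberger's first criterion).
S(k_5,k_6): lcm = q². S = 1003/828q - 1003/828.
  leading term q: subtract (45135/62476)·k_6 from 1003/828q - 1003/828 → 0
  remainder 0.

Every S-polynomial of the final basis reduces to 0, so we have a Gröbner basis.
Inter-reduce: drop elements whose leading term is divisible by another's, tail-reduce, and make monic.
Reduced Gröbner basis: {p - 1, q - 1}.
Label its elements g_1 = p - 1, g_2 = q - 1.

Reduce h = 5/3p² + 8pq - 6p - 11/3 modulo G:
  leading term p²: subtract (5/3p)·g_1 from 5/3p² + 8pq - 6p - 11/3 → 8pq - 13/3p - 11/3
  leading term pq: subtract (8q)·g_1 from 8pq - 13/3p - 11/3 → -13/3p + 8q - 11/3
  leading term p: subtract (-13/3)·g_1 from -13/3p + 8q - 11/3 → 8q - 8
  leading term q: subtract (8)·g_2 from 8q - 8 → 0
  normal form = 0.
Since the normal form is 0, h ∈ I.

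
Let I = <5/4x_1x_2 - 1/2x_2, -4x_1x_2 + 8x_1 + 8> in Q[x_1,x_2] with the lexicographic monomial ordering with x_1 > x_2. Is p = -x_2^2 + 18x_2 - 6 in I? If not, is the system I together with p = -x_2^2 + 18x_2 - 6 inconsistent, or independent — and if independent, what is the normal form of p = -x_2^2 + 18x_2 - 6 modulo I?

Adjoining -x_2^2 + 18x_2 - 6 makes the ideal the whole ring: the system is inconsistent.

First compute the reduced Gröbner basis of I by Buchberger's algorithm.
f_1 = 5/4x_1x_2 - 1/2x_2, LT = x_1x_2.
f_2 = -4x_1x_2 + 8x_1 + 8, LT = x_1x_2.

S(f_1,f_2): lcm = x_1x_2. S = 2x_1 - 2/5x_2 + 2.
  leading term x_1: no divisor's leading term divides it; move 2x_1 to the remainder.
  leading term x_2: no divisor's leading term divides it; move -2/5x_2 to the remainder.
  leading term 1: no divisor's leading term divides it; move 2 to the remainder.
  remainder 2x_1 - 2/5x_2 + 2 ≠ 0; add h_3 = 2x_1 - 2/5x_2 + 2 to the basis.

S(f_1,h_3): lcm = x_1x_2. S = 1/5x_2^2 - 7/5x_2.
  leading term x_2^2: no divisor's leading term divides it; move 1/5x_2^2 to the remainder.
  leading term x_2: no divisor's leading term divides it; move -7/5x_2 to the remainder.
  remainder 1/5x_2^2 - 7/5x_2 ≠ 0; add h_4 = 1/5x_2^2 - 7/5x_2 to the basis.

The other S-polynomials (S(f_2,h_3), S(f_1,h_4), S(f_2,h_4), S(h_3,h_4)) all reduce to 0 modulo the current basis, so we have a Gröbner basis.
Inter-reduce: drop elements whose leading term is divisible by another's, tail-reduce, and make monic.
Reduced Gröbner basis: {x_1 - 1/5x_2 + 1, x_2^2 - 7x_2}.
Label its elements g_1 = x_1 - 1/5x_2 + 1, g_2 = x_2^2 - 7x_2.

Reduce p = -x_2^2 + 18x_2 - 6 modulo G:
  leading term x_2^2: subtract (-1)·g_2 from -x_2^2 + 18x_2 - 6 → 11x_2 - 6
  leading term x_2: no divisor's leading term divides it; move 11x_2 to the remainder.
  leading term 1: no divisor's leading term divides it; move -6 to the remainder.
  normal form = 11x_2 - 6.
The normal form is nonzero, so p ∉ I. Since p minus its normal form lies in I, I + (p) = I + (r) where r = 11x_2 - 6; decide whether this ideal is the whole ring.
Run Buchberger on G together with r (pairs among the g_i already reduce to 0 since G is a Gröbner basis):
g_1 = x_1 - 1/5x_2 + 1, LT = x_1.
g_2 = x_2^2 - 7x_2, LT = x_2^2.
r = 11x_2 - 6, LT = x_2.

S(g_2,r): lcm = x_2^2. S = -71/11x_2.
  leading term x_2: subtract (-71/121)·r from -71/11x_2 → -426/121
  leading term 1: no divisor's leading term divides it; move -426/121 to the remainder.
  remainder -426/121 ≠ 0; add m_4 = -426/121 to the basis.

The other S-polynomials (S(g_1,g_2), S(g_1,r), S(g_1,m_4), S(g_2,m_4), S(r,m_4)) all reduce to 0 modulo the current basis, so we have a Gröbner basis.
Inter-reduce: drop elements whose leading term is divisible by another's, tail-reduce, and make monic.
Reduced Gröbner basis: {1}.
The reduced Gröbner basis of I + (p) is {1}: the ideal is the whole ring, so the enlarged system has no common solution — adjoining p is inconsistent.

Ideal membership is decidable via reduction modulo a Gröbner basis.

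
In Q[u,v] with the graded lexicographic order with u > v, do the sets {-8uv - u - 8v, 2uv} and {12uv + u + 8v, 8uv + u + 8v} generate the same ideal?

Yes, the ideals are equal.

Equality of ideals is decidable: compute both reduced Gröbner bases (unique for the ordering) and check whether they agree.
Buchberger on the first generating set:
f_1 = -8uv - u - 8v, LT = uv.
f_2 = 2uv, LT = uv.

S(f_1,f_2): lcm = uv. S = \tfrac{1}{8}u + v.
  reduce S modulo (f_1, f_2):
  remainder \tfrac{1}{8}u + v ≠ 0; add g_3 = \tfrac{1}{8}u + v to the basis.

S(f_1,g_3): lcm = uv. S = -8v^{2} + \tfrac{1}{8}u + v.
  reduce S modulo (f_1, f_2, g_3):
  remainder -8v^{2} ≠ 0; add g_4 = -8v^{2} to the basis.

The other S-polynomials (S(f_2,g_3), S(f_1,g_4), S(f_2,g_4), S(g_3,g_4)) all reduce to 0 modulo the current basis, so we have a Gröbner basis.
Inter-reduce: drop elements whose leading term is divisible by another's, tail-reduce, and make monic.
Reduced Gröbner basis: {v^{2}, u + 8v}.

Buchberger on the second generating set:
h_1 = 12uv + u + 8v, LT = uv.
h_2 = 8uv + u + 8v, LT = uv.

S(h_1,h_2): lcm = uv. S = -\tfrac{1}{24}u - \tfrac{1}{3}v.
  reduce S modulo (h_1, h_2):
  remainder -\tfrac{1}{24}u - \tfrac{1}{3}v ≠ 0; add k_3 = -\tfrac{1}{24}u - \tfrac{1}{3}v to the basis.

S(h_1,k_3): lcm = uv. S = -8v^{2} + \tfrac{1}{12}u + \tfrac{2}{3}v.
  reduce S modulo (h_1, h_2, k_3):
  remainder -8v^{2} ≠ 0; add k_4 = -8v^{2} to the basis.

The other S-polynomials (S(h_2,k_3), S(h_1,k_4), S(h_2,k_4), S(k_3,k_4)) all reduce to 0 modulo the current basis, so we have a Gröbner basis.
Inter-reduce: drop elements whose leading term is divisible by another's, tail-reduce, and make monic.
Reduced Gröbner basis: {v^{2}, u + 8v}.

The two bases agree; hence the ideals are identical.
The choice of monomial ordering does not affect the verdict — as long as both bases are computed under the same ordering, their equality decides ideal equality.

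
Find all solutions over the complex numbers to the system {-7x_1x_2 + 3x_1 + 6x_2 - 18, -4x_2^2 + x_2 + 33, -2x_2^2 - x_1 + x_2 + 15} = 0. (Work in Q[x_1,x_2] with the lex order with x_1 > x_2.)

Compute a lex Gröbner basis by Buchberger's algorithm.
f_1 = -7x_1x_2 + 3x_1 + 6x_2 - 18, LT = x_1x_2.
f_2 = -4x_2^2 + x_2 + 33, LT = x_2^2.
f_3 = -x_1 - 2x_2^2 + x_2 + 15, LT = x_1.

S(f_1,f_2): lcm = x_1x_2^2. S = -5/28x_1x_2 + 33/4x_1 - 6/7x_2^2 + 18/7x_2.
  leading term x_1x_2: subtract (5/196)·f_1 from -5/28x_1x_2 + 33/4x_1 - 6/7x_2^2 + 18/7x_2 → 801/98x_1 - 6/7x_2^2 + 237/98x_2 + 45/98
  leading term x_1: subtract (-801/98)·f_3 from 801/98x_1 - 6/7x_2^2 + 237/98x_2 + 45/98 → -843/49x_2^2 + 519/49x_2 + 6030/49
  leading term x_2^2: subtract (843/196)·f_2 from -843/49x_2^2 + 519/49x_2 + 6030/49 → 1233/196x_2 - 3699/196
  leading term x_2: no divisor's leading term divides it; move 1233/196x_2 to the remainder.
  leading term 1: no divisor's leading term divides it; move -3699/196 to the remainder.
  remainder 1233/196x_2 - 3699/196 ≠ 0; add h_4 = 1233/196x_2 - 3699/196 to the basis.

S(f_1,f_3): lcm = x_1x_2. S = -3/7x_1 - 2x_2^3 + x_2^2 + 99/7x_2 + 18/7.
  leading term x_1: subtract (3/7)·f_3 from -3/7x_1 - 2x_2^3 + x_2^2 + 99/7x_2 + 18/7 → -2x_2^3 + 13/7x_2^2 + 96/7x_2 - 27/7
  leading term x_2^3: subtract (1/2x_2)·f_2 from -2x_2^3 + 13/7x_2^2 + 96/7x_2 - 27/7 → 19/14x_2^2 - 39/14x_2 - 27/7
  leading term x_2^2: subtract (-19/56)·f_2 from 19/14x_2^2 - 39/14x_2 - 27/7 → -137/56x_2 + 411/56
  leading term x_2: subtract (-7/18)·h_4 from -137/56x_2 + 411/56 → 0
  remainder 0.

S(f_2,f_3): leading monomials are coprime, so the S-polynomial reduces to 0 (Buchberger's first criterion).
S(f_1,h_4): lcm = x_1x_2. S = 18/7x_1 - 6/7x_2 + 18/7.
  leading term x_1: subtract (-18/7)·f_3 from 18/7x_1 - 6/7x_2 + 18/7 → -36/7x_2^2 + 12/7x_2 + 288/7
  leading term x_2^2: subtract (9/7)·f_2 from -36/7x_2^2 + 12/7x_2 + 288/7 → 3/7x_2 - 9/7
  leading term x_2: subtract (28/411)·h_4 from 3/7x_2 - 9/7 → 0
  remainder 0.

S(f_2,h_4): lcm = x_2^2. S = 11/4x_2 - 33/4.
  leading term x_2: subtract (539/1233)·h_4 from 11/4x_2 - 33/4 → 0
  remainder 0.

S(f_3,h_4): leading monomials are coprime, so the S-polynomial reduces to 0 (Buchberger's first criterion).
Every S-polynomial of the final basis reduces to 0, so we have a Gröbner basis.
Inter-reduce: drop elements whose leading term is divisible by another's, tail-reduce, and make monic.
Reduced Gröbner basis: {x_1, x_2 - 3}.

Since the basis is lex-ordered, x_2 - 3 is univariate in x_2. Its roots are {3}. Back-substituting each root into the other basis elements fixes the other coordinates.
  x_2 = 3: the earlier basis element becomes x_1 = 0, giving x_1 = 0 — point (0, 3).
Check: every point annihilates each of the original generators.
This is the nonlinear analogue of row-reducing a linear system.

{(0, 3)}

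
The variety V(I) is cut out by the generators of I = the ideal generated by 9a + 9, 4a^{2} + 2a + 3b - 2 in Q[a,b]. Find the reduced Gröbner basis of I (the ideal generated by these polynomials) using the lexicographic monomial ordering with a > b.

G = {a + 1, b}

f_1 = 9a + 9, LT = a.
f_2 = 4a^{2} + 2a + 3b - 2, LT = a^{2}.

S(f_1,f_2): lcm = a^{2}. S = \tfrac{1}{2}a - \tfrac{3}{4}b + \tfrac{1}{2}.
  reduce S modulo (f_1, f_2):
  remainder -\tfrac{3}{4}b ≠ 0; add g_3 = -\tfrac{3}{4}b to the basis.

The other S-polynomials (S(f_1,g_3), S(f_2,g_3)) all reduce to 0 modulo the current basis, so we have a Gröbner basis.
Inter-reduce: drop elements whose leading term is divisible by another's, tail-reduce, and make monic.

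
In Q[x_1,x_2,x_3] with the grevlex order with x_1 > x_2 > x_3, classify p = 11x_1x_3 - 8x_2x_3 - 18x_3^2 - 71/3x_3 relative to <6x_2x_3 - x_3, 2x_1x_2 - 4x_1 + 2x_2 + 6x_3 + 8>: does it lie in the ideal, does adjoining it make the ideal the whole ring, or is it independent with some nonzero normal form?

11x_1x_3 - 8x_2x_3 - 18x_3^2 - 71/3x_3 lies in I (it reduces to 0).

First compute the reduced Gröbner basis of I by Buchberger's algorithm.
f_1 = 6x_2x_3 - x_3, LT = x_2x_3.
f_2 = 2x_1x_2 - 4x_1 + 2x_2 + 6x_3 + 8, LT = x_1x_2.

S(f_1,f_2): lcm = x_1x_2x_3. S = 11/6x_1x_3 - x_2x_3 - 3x_3^2 - 4x_3.
  leading term x_1x_3: no divisor's leading term divides it; move 11/6x_1x_3 to the remainder.
  leading term x_2x_3: subtract (-1/6)·f_1 from -x_2x_3 - 3x_3^2 - 4x_3 → -3x_3^2 - 25/6x_3
  leading term x_3^2: no divisor's leading term divides it; move -3x_3^2 to the remainder.
  leading term x_3: no divisor's leading term divides it; move -25/6x_3 to the remainder.
  remainder 11/6x_1x_3 - 3x_3^2 - 25/6x_3 ≠ 0; add h_3 = 11/6x_1x_3 - 3x_3^2 - 25/6x_3 to the basis.

The other S-polynomials (S(f_1,h_3), S(f_2,h_3)) all reduce to 0 modulo the current basis, so we have a Gröbner basis.
Inter-reduce: drop elements whose leading term is divisible by another's, tail-reduce, and make monic.
Reduced Gröbner basis: {x_1x_2 - 2x_1 + x_2 + 3x_3 + 4, x_1x_3 - 18/11x_3^2 - 25/11x_3, x_2x_3 - 1/6x_3}.
Label its elements g_1 = x_1x_2 - 2x_1 + x_2 + 3x_3 + 4, g_2 = x_1x_3 - 18/11x_3^2 - 25/11x_3, g_3 = x_2x_3 - 1/6x_3.

Reduce p = 11x_1x_3 - 8x_2x_3 - 18x_3^2 - 71/3x_3 modulo G:
  leading term x_1x_3: subtract (11)·g_2 from 11x_1x_3 - 8x_2x_3 - 18x_3^2 - 71/3x_3 → -8x_2x_3 + 4/3x_3
  leading term x_2x_3: subtract (-8)·g_3 from -8x_2x_3 + 4/3x_3 → 0
  normal form = 0.
Since the normal form is 0, p ∈ I.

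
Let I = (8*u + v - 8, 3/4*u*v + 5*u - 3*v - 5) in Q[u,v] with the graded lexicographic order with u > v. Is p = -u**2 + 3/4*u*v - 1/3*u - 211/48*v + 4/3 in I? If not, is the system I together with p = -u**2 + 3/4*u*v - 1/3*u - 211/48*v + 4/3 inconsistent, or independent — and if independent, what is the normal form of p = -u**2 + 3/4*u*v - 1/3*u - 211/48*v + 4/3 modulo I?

First compute the reduced Gröbner basis of I by Buchberger's algorithm.
f_1 = 8*u + v - 8, LT = u.
f_2 = 3/4*u*v + 5*u - 3*v - 5, LT = u*v.

S(f_1,f_2): lcm = u*v. S = 1/8*v**2 - 20/3*u + 3*v + 20/3.
  reduce S modulo (f_1, f_2):
  remainder 1/8*v**2 + 23/6*v ≠ 0; add h_3 = 1/8*v**2 + 23/6*v to the basis.

The other S-polynomials (S(f_1,h_3), S(f_2,h_3)) all reduce to 0 modulo the current basis, so we have a Gröbner basis.
Inter-reduce: drop elements whose leading term is divisible by another's, tail-reduce, and make monic.
Reduced Gröbner basis: {v**2 + 92/3*v, u + 1/8*v - 1}.
Label its elements g_1 = v**2 + 92/3*v, g_2 = u + 1/8*v - 1.

Reduce p = -u**2 + 3/4*u*v - 1/3*u - 211/48*v + 4/3 modulo G:
  leading term u**2: subtract (-u)·g_2 from -u**2 + 3/4*u*v - 1/3*u - 211/48*v + 4/3 → 7/8*u*v - 4/3*u - 211/48*v + 4/3
  leading term u*v: subtract (7/8*v)·g_2 from 7/8*u*v - 4/3*u - 211/48*v + 4/3 → -7/64*v**2 - 4/3*u - 169/48*v + 4/3
  leading term v**2: subtract (-7/64)·g_1 from -7/64*v**2 - 4/3*u - 169/48*v + 4/3 → -4/3*u - 1/6*v + 4/3
  leading term u: subtract (-4/3)·g_2 from -4/3*u - 1/6*v + 4/3 → 0
  normal form = 0.
Since the normal form is 0, p ∈ I.

-u**2 + 3/4*u*v - 1/3*u - 211/48*v + 4/3 lies in I (it reduces to 0).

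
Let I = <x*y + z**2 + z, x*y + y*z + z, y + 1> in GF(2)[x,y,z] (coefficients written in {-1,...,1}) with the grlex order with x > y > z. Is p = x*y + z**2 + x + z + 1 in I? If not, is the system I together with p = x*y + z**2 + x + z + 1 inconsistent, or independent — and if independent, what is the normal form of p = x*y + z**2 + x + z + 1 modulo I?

First compute the reduced Gröbner basis of I by Buchberger's algorithm.
f_1 = x*y + z**2 + z, LT = x*y.
f_2 = x*y + y*z + z, LT = x*y.
f_3 = y + 1, LT = y.

S(f_1,f_2): lcm = x*y. S = y*z + z**2.
  leading term y*z: subtract (z)·f_3 from y*z + z**2 → z**2 + z
  leading term z**2: no divisor's leading term divides it; move z**2 to the remainder.
  leading term z: no divisor's leading term divides it; move z to the remainder.
  remainder z**2 + z ≠ 0; add h_4 = z**2 + z to the basis.

S(f_1,f_3): lcm = x*y. S = z**2 + x + z.
  leading term z**2: subtract (1)·h_4 from z**2 + x + z → x
  leading term x: no divisor's leading term divides it; move x to the remainder.
  remainder x ≠ 0; add h_5 = x to the basis.

S(f_2,f_3): lcm = x*y. S = y*z + x + z.
  leading term y*z: subtract (z)·f_3 from y*z + x + z → x
  leading term x: subtract (1)·h_5 from x → 0
  remainder 0.

S(f_1,h_4): leading monomials are coprime, so the S-polynomial reduces to 0 (Buchberger's first criterion).
S(f_2,h_4): leading monomials are coprime, so the S-polynomial reduces to 0 (Buchberger's first criterion).
S(f_3,h_4): leading monomials are coprime, so the S-polynomial reduces to 0 (Buchberger's first criterion).
S(f_1,h_5): lcm = x*y. S = z**2 + z.
  leading term z**2: subtract (1)·h_4 from z**2 + z → 0
  remainder 0.

S(f_2,h_5): lcm = x*y. S = y*z + z.
  leading term y*z: subtract (z)·f_3 from y*z + z → 0
  remainder 0.

S(f_3,h_5): leading monomials are coprime, so the S-polynomial reduces to 0 (Buchberger's first criterion).
S(h_4,h_5): leading monomials are coprime, so the S-polynomial reduces to 0 (Buchberger's first criterion).
Every S-polynomial of the final basis reduces to 0, so we have a Gröbner basis.
Inter-reduce: drop elements whose leading term is divisible by another's, tail-reduce, and make monic.
Reduced Gröbner basis: {z**2 + z, x, y + 1}.
Label its elements g_1 = z**2 + z, g_2 = x, g_3 = y + 1.

Reduce p = x*y + z**2 + x + z + 1 modulo G:
  leading term x*y: subtract (y)·g_2 from x*y + z**2 + x + z + 1 → z**2 + x + z + 1
  leading term z**2: subtract (1)·g_1 from z**2 + x + z + 1 → x + 1
  leading term x: subtract (1)·g_2 from x + 1 → 1
  leading term 1: no divisor's leading term divides it; move 1 to the remainder.
  normal form = 1.
The normal form is nonzero, so p ∉ I. Since p minus its normal form lies in I, I + (p) = I + (r) where r = 1; decide whether this ideal is the whole ring.
Here r = 1 is a nonzero constant, hence a unit: 1 ∈ I + (p), the Gröbner basis of I + (p) is {1}, and the enlarged system has no common solution — adjoining p is inconsistent.

Adjoining x*y + z**2 + x + z + 1 makes the ideal the whole ring: the system is inconsistent.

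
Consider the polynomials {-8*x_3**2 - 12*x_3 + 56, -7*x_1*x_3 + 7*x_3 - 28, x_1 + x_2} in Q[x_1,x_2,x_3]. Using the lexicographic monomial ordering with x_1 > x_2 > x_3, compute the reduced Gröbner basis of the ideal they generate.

G = {x_1 + 4/7*x_3 - 1/7, x_2 - 4/7*x_3 + 1/7, x_3**2 + 3/2*x_3 - 7}

f_1 = -8*x_3**2 - 12*x_3 + 56, LT = x_3**2.
f_2 = -7*x_1*x_3 + 7*x_3 - 28, LT = x_1*x_3.
f_3 = x_1 + x_2, LT = x_1.

S(f_1,f_2): lcm = x_1*x_3**2. S = 3/2*x_1*x_3 - 7*x_1 + x_3**2 - 4*x_3.
  leading term x_1*x_3: subtract (-3/14)·f_2 from 3/2*x_1*x_3 - 7*x_1 + x_3**2 - 4*x_3 → -7*x_1 + x_3**2 - 5/2*x_3 - 6
  leading term x_1: subtract (-7)·f_3 from -7*x_1 + x_3**2 - 5/2*x_3 - 6 → 7*x_2 + x_3**2 - 5/2*x_3 - 6
  leading term x_2: no divisor's leading term divides it; move 7*x_2 to the remainder.
  leading term x_3**2: subtract (-1/8)·f_1 from x_3**2 - 5/2*x_3 - 6 → -4*x_3 + 1
  leading term x_3: no divisor's leading term divides it; move -4*x_3 to the remainder.
  leading term 1: no divisor's leading term divides it; move 1 to the remainder.
  remainder 7*x_2 - 4*x_3 + 1 ≠ 0; add g_4 = 7*x_2 - 4*x_3 + 1 to the basis.

S(f_1,f_3): leading monomials are coprime, so the S-polynomial reduces to 0 (Buchberger's first criterion).
S(f_2,f_3): lcm = x_1*x_3. S = -x_2*x_3 - x_3 + 4.
  leading term x_2*x_3: subtract (-1/7*x_3)·g_4 from -x_2*x_3 - x_3 + 4 → -4/7*x_3**2 - 6/7*x_3 + 4
  leading term x_3**2: subtract (1/14)·f_1 from -4/7*x_3**2 - 6/7*x_3 + 4 → 0
  remainder 0.

S(f_1,g_4): leading monomials are coprime, so the S-polynomial reduces to 0 (Buchberger's first criterion).
S(f_2,g_4): leading monomials are coprime, so the S-polynomial reduces to 0 (Buchberger's first criterion).
S(f_3,g_4): leading monomials are coprime, so the S-polynomial reduces to 0 (Buchberger's first criterion).
Every S-polynomial of the final basis reduces to 0, so we have a Gröbner basis.
Inter-reduce: drop elements whose leading term is divisible by another's, tail-reduce, and make monic.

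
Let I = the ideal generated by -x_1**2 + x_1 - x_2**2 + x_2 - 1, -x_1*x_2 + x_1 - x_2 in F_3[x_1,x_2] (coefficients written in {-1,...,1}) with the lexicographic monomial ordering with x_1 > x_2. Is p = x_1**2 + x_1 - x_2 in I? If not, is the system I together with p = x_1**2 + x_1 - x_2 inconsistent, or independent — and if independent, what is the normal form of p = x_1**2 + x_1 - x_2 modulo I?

First compute the reduced Gröbner basis of I by Buchberger's algorithm.
f_1 = -x_1**2 + x_1 - x_2**2 + x_2 - 1, LT = x_1**2.
f_2 = -x_1*x_2 + x_1 - x_2, LT = x_1*x_2.

S(f_1,f_2): lcm = x_1**2*x_2. S = x_1**2 + x_1*x_2 + x_2**3 - x_2**2 + x_2.
  reduce S modulo (f_1, f_2):
  remainder -x_1 + x_2**3 + x_2**2 + x_2 - 1 ≠ 0; add h_3 = -x_1 + x_2**3 + x_2**2 + x_2 - 1 to the basis.

S(f_2,h_3): lcm = x_1*x_2. S = -x_1 + x_2**4 + x_2**3 + x_2**2.
  reduce S modulo (f_1, f_2, h_3):
  remainder x_2**4 - x_2 + 1 ≠ 0; add h_4 = x_2**4 - x_2 + 1 to the basis.

The other S-polynomials (S(f_1,h_3), S(f_1,h_4), S(f_2,h_4), S(h_3,h_4)) all reduce to 0 modulo the current basis, so we have a Gröbner basis.
Inter-reduce: drop elements whose leading term is divisible by another's, tail-reduce, and make monic.
Reduced Gröbner basis: {x_1 - x_2**3 - x_2**2 - x_2 + 1, x_2**4 - x_2 + 1}.
Label its elements g_1 = x_1 - x_2**3 - x_2**2 - x_2 + 1, g_2 = x_2**4 - x_2 + 1.

Reduce p = x_1**2 + x_1 - x_2 modulo G:
  leading term x_1**2: subtract (x_1)·g_1 from x_1**2 + x_1 - x_2 → x_1*x_2**3 + x_1*x_2**2 + x_1*x_2 - x_2
  leading term x_1*x_2**3: subtract (x_2**3)·g_1 from x_1*x_2**3 + x_1*x_2**2 + x_1*x_2 - x_2 → x_1*x_2**2 + x_1*x_2 + x_2**6 + x_2**5 + x_2**4 - x_2**3 - x_2
  leading term x_1*x_2**2: subtract (x_2**2)·g_1 from x_1*x_2**2 + x_1*x_2 + x_2**6 + x_2**5 + x_2**4 - x_2**3 - x_2 → x_1*x_2 + x_2**6 - x_2**5 - x_2**4 - x_2**2 - x_2
  leading term x_1*x_2: subtract (x_2)·g_1 from x_1*x_2 + x_2**6 - x_2**5 - x_2**4 - x_2**2 - x_2 → x_2**6 - x_2**5 + x_2**3 + x_2
  leading term x_2**6: subtract (x_2**2)·g_2 from x_2**6 - x_2**5 + x_2**3 + x_2 → -x_2**5 - x_2**3 - x_2**2 + x_2
  leading term x_2**5: subtract (-x_2)·g_2 from -x_2**5 - x_2**3 - x_2**2 + x_2 → -x_2**3 + x_2**2 - x_2
  leading term x_2**3: no divisor's leading term divides it; move -x_2**3 to the remainder.
  leading term x_2**2: no divisor's leading term divides it; move x_2**2 to the remainder.
  leading term x_2: no divisor's leading term divides it; move -x_2 to the remainder.
  normal form = -x_2**3 + x_2**2 - x_2.
The normal form is nonzero, so p ∉ I. Since p minus its normal form lies in I, I + (p) = I + (r) where r = -x_2**3 + x_2**2 - x_2; decide whether this ideal is the whole ring.
Run Buchberger on G together with r (pairs among the g_i already reduce to 0 since G is a Gröbner basis):
g_1 = x_1 - x_2**3 - x_2**2 - x_2 + 1, LT = x_1.
g_2 = x_2**4 - x_2 + 1, LT = x_2**4.
r = -x_2**3 + x_2**2 - x_2, LT = x_2**3.

S(g_2,r): lcm = x_2**4. S = x_2**3 - x_2**2 - x_2 + 1.
  reduce S modulo (g_1, g_2, r):
  remainder x_2 + 1 ≠ 0; add m_4 = x_2 + 1 to the basis.

The other S-polynomials (S(g_1,g_2), S(g_1,r), S(g_1,m_4), S(g_2,m_4), S(r,m_4)) all reduce to 0 modulo the current basis, so we have a Gröbner basis.
Inter-reduce: drop elements whose leading term is divisible by another's, tail-reduce, and make monic.
Reduced Gröbner basis: {x_1 - 1, x_2 + 1}.
The reduced Gröbner basis of I + (p) is {x_1 - 1, x_2 + 1} ≠ {1}, a proper ideal, so the enlarged system stays consistent: p is independent of I, with normal form -x_2**3 + x_2**2 - x_2.

The remainder on division by a Gröbner basis is unique — it is the normal form.

x_1**2 + x_1 - x_2 is independent of I; its normal form modulo I is -x_2**3 + x_2**2 - x_2.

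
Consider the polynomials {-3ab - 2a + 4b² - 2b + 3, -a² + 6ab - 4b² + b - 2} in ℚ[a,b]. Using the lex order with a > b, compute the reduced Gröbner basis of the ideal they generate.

G = {a - 12/11b³ + 73/55b² - 62/55b - 6/55, b⁴ - 11/20b³ - b² + 7/5b - 17/20}

The reduced Gröbner basis is the canonical form of the ideal for this ordering.

f_1 = -3ab - 2a + 4b² - 2b + 3, LT = ab.
f_2 = -a² + 6ab - 4b² + b - 2, LT = a².

S(f_1,f_2): lcm = a²b. S = ⅔a² + 14/3ab² + ⅔ab - a - 4b³ + b² - 2b.
  leading term a²: subtract (-⅔)·f_2 from ⅔a² + 14/3ab² + ⅔ab - a - 4b³ + b² - 2b → 14/3ab² + 14/3ab - a - 4b³ - 5/3b² - 4/3b - 4/3
  leading term ab²: subtract (-14/9b)·f_1 from 14/3ab² + 14/3ab - a - 4b³ - 5/3b² - 4/3b - 4/3 → 14/9ab - a + 20/9b³ - 43/9b² + 10/3b - 4/3
  leading term ab: subtract (-14/27)·f_1 from 14/9ab - a + 20/9b³ - 43/9b² + 10/3b - 4/3 → -55/27a + 20/9b³ - 73/27b² + 62/27b + 2/9
  leading term a: no divisor's leading term divides it; move -55/27a to the remainder.
  leading term b³: no divisor's leading term divides it; move 20/9b³ to the remainder.
  leading term b²: no divisor's leading term divides it; move -73/27b² to the remainder.
  leading term b: no divisor's leading term divides it; move 62/27b to the remainder.
  leading term 1: no divisor's leading term divides it; move 2/9 to the remainder.
  remainder -55/27a + 20/9b³ - 73/27b² + 62/27b + 2/9 ≠ 0; add g_3 = -55/27a + 20/9b³ - 73/27b² + 62/27b + 2/9 to the basis.

S(f_1,g_3): lcm = ab. S = ⅔a + 12/11b⁴ - 73/55b³ - 34/165b² + 128/165b - 1.
  leading term a: subtract (-18/55)·g_3 from ⅔a + 12/11b⁴ - 73/55b³ - 34/165b² + 128/165b - 1 → 12/11b⁴ - ⅗b³ - 12/11b² + 84/55b - 51/55
  leading term b⁴: no divisor's leading term divides it; move 12/11b⁴ to the remainder.
  leading term b³: no divisor's leading term divides it; move -⅗b³ to the remainder.
  leading term b²: no divisor's leading term divides it; move -12/11b² to the remainder.
  leading term b: no divisor's leading term divides it; move 84/55b to the remainder.
  leading term 1: no divisor's leading term divides it; move -51/55 to the remainder.
  remainder 12/11b⁴ - ⅗b³ - 12/11b² + 84/55b - 51/55 ≠ 0; add g_4 = 12/11b⁴ - ⅗b³ - 12/11b² + 84/55b - 51/55 to the basis.

The other S-polynomials (S(f_2,g_3), S(f_1,g_4), S(f_2,g_4), S(g_3,g_4)) all reduce to 0 modulo the current basis, so we have a Gröbner basis.
Inter-reduce: drop elements whose leading term is divisible by another's, tail-reduce, and make monic.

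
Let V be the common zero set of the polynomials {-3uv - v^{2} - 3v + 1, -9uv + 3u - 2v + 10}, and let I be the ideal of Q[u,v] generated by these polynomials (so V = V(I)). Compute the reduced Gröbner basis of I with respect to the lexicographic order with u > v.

G = {u + v^{2} + \tfrac{7}{3}v + \tfrac{7}{3}, v^{3} + 2v^{2} + \tfrac{4}{3}v + \tfrac{1}{3}}

This is the nonlinear analogue of row-reducing a linear system.

f_1 = -3uv - v^{2} - 3v + 1, LT = uv.
f_2 = -9uv + 3u - 2v + 10, LT = uv.

S(f_1,f_2): lcm = uv. S = \tfrac{1}{3}u + \tfrac{1}{3}v^{2} + \tfrac{7}{9}v + \tfrac{7}{9}.
  leading term u: no divisor's leading term divides it; move \tfrac{1}{3}u to the remainder.
  leading term v^{2}: no divisor's leading term divides it; move \tfrac{1}{3}v^{2} to the remainder.
  leading term v: no divisor's leading term divides it; move \tfrac{7}{9}v to the remainder.
  leading term 1: no divisor's leading term divides it; move \tfrac{7}{9} to the remainder.
  remainder \tfrac{1}{3}u + \tfrac{1}{3}v^{2} + \tfrac{7}{9}v + \tfrac{7}{9} ≠ 0; add g_3 = \tfrac{1}{3}u + \tfrac{1}{3}v^{2} + \tfrac{7}{9}v + \tfrac{7}{9} to the basis.

S(f_1,g_3): lcm = uv. S = -v^{3} - 2v^{2} - \tfrac{4}{3}v - \tfrac{1}{3}.
  leading term v^{3}: no divisor's leading term divides it; move -v^{3} to the remainder.
  leading term v^{2}: no divisor's leading term divides it; move -2v^{2} to the remainder.
  leading term v: no divisor's leading term divides it; move -\tfrac{4}{3}v to the remainder.
  leading term 1: no divisor's leading term divides it; move -\tfrac{1}{3} to the remainder.
  remainder -v^{3} - 2v^{2} - \tfrac{4}{3}v - \tfrac{1}{3} ≠ 0; add g_4 = -v^{3} - 2v^{2} - \tfrac{4}{3}v - \tfrac{1}{3} to the basis.

The other S-polynomials (S(f_2,g_3), S(f_1,g_4), S(f_2,g_4), S(g_3,g_4)) all reduce to 0 modulo the current basis, so we have a Gröbner basis.
Inter-reduce: drop elements whose leading term is divisible by another's, tail-reduce, and make monic.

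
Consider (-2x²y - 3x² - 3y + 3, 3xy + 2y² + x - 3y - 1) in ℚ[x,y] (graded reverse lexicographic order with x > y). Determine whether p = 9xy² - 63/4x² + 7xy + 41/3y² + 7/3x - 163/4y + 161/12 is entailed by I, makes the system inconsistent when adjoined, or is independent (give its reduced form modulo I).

9xy² - 63/4x² + 7xy + 41/3y² + 7/3x - 163/4y + 161/12 lies in I (it reduces to 0).

First compute the reduced Gröbner basis of I by Buchberger's algorithm.
f_1 = -2x²y - 3x² - 3y + 3, LT = x²y.
f_2 = 3xy + 2y² + x - 3y - 1, LT = xy.

S(f_1,f_2): lcm = x²y. S = -⅔xy² + 7/6x² + xy + ⅓x + 3/2y - 3/2.
  leading term xy²: subtract (-2/9y)·f_2 from -⅔xy² + 7/6x² + xy + ⅓x + 3/2y - 3/2 → 4/9y³ + 7/6x² + 11/9xy - ⅔y² + ⅓x + 23/18y - 3/2
  leading term y³: no divisor's leading term divides it; move 4/9y³ to the remainder.
  leading term x²: no divisor's leading term divides it; move 7/6x² to the remainder.
  leading term xy: subtract (11/27)·f_2 from 11/9xy - ⅔y² + ⅓x + 23/18y - 3/2 → -40/27y² - 2/27x + 5/2y - 59/54
  leading term y²: no divisor's leading term divides it; move -40/27y² to the remainder.
  leading term x: no divisor's leading term divides it; move -2/27x to the remainder.
  leading term y: no divisor's leading term divides it; move 5/2y to the remainder.
  leading term 1: no divisor's leading term divides it; move -59/54 to the remainder.
  remainder 4/9y³ + 7/6x² - 40/27y² - 2/27x + 5/2y - 59/54 ≠ 0; add h_3 = 4/9y³ + 7/6x² - 40/27y² - 2/27x + 5/2y - 59/54 to the basis.

S(f_1,h_3): lcm = x²y³. S = -21/8x⁴ + 29/6x²y² + ⅙x³ - 45/8x²y + 3/2y³ + 59/24x² - 3/2y².
  leading term x⁴: no divisor's leading term divides it; move -21/8x⁴ to the remainder.
  leading term x²y²: subtract (-29/12y)·f_1 from 29/6x²y² + ⅙x³ - 45/8x²y + 3/2y³ + 59/24x² - 3/2y² → ⅙x³ - 103/8x²y + 3/2y³ + 59/24x² - 35/4y² + 29/4y
  leading term x³: no divisor's leading term divides it; move ⅙x³ to the remainder.
  leading term x²y: subtract (103/16)·f_1 from -103/8x²y + 3/2y³ + 59/24x² - 35/4y² + 29/4y → 3/2y³ + 1045/48x² - 35/4y² + 425/16y - 309/16
  leading term y³: subtract (27/8)·h_3 from 3/2y³ + 1045/48x² - 35/4y² + 425/16y - 309/16 → 107/6x² - 15/4y² + ¼x + 145/8y - 125/8
  leading term x²: no divisor's leading term divides it; move 107/6x² to the remainder.
  leading term y²: no divisor's leading term divides it; move -15/4y² to the remainder.
  leading term x: no divisor's leading term divides it; move ¼x to the remainder.
  leading term y: no divisor's leading term divides it; move 145/8y to the remainder.
  leading term 1: no divisor's leading term divides it; move -125/8 to the remainder.
  remainder -21/8x⁴ + ⅙x³ + 107/6x² - 15/4y² + ¼x + 145/8y - 125/8 ≠ 0; add h_4 = -21/8x⁴ + ⅙x³ + 107/6x² - 15/4y² + ¼x + 145/8y - 125/8 to the basis.

S(f_2,h_3): lcm = xy³. S = ⅔y⁴ - 21/8x³ + 11/3xy² - y³ + ⅙x² - 45/8xy - ⅓y² + 59/24x.
  leading term y⁴: subtract (3/2y)·h_3 from ⅔y⁴ - 21/8x³ + 11/3xy² - y³ + ⅙x² - 45/8xy - ⅓y² + 59/24x → -21/8x³ - 7/4x²y + 11/3xy² + 11/9y³ + ⅙x² - 397/72xy - 49/12y² + 59/24x + 59/36y
  leading term x³: no divisor's leading term divides it; move -21/8x³ to the remainder.
  leading term x²y: subtract (⅞)·f_1 from -7/4x²y + 11/3xy² + 11/9y³ + ⅙x² - 397/72xy - 49/12y² + 59/24x + 59/36y → 11/3xy² + 11/9y³ + 67/24x² - 397/72xy - 49/12y² + 59/24x + 307/72y - 21/8
  leading term xy²: subtract (11/9y)·f_2 from 11/3xy² + 11/9y³ + 67/24x² - 397/72xy - 49/12y² + 59/24x + 307/72y - 21/8 → -11/9y³ + 67/24x² - 485/72xy - 5/12y² + 59/24x + 395/72y - 21/8
  leading term y³: subtract (-11/4)·h_3 from -11/9y³ + 67/24x² - 485/72xy - 5/12y² + 59/24x + 395/72y - 21/8 → 6x² - 485/72xy - 485/108y² + 487/216x + 445/36y - 152/27
  leading term x²: no divisor's leading term divides it; move 6x² to the remainder.
  leading term xy: subtract (-485/216)·f_2 from -485/72xy - 485/108y² + 487/216x + 445/36y - 152/27 → 9/2x + 45/8y - 63/8
  leading term x: no divisor's leading term divides it; move 9/2x to the remainder.
  leading term y: no divisor's leading term divides it; move 45/8y to the remainder.
  leading term 1: no divisor's leading term divides it; move -63/8 to the remainder.
  remainder -21/8x³ + 6x² + 9/2x + 45/8y - 63/8 ≠ 0; add h_5 = -21/8x³ + 6x² + 9/2x + 45/8y - 63/8 to the basis.

The other S-polynomials (S(f_1,h_4), S(f_2,h_4), S(h_3,h_4), S(f_1,h_5), S(f_2,h_5), S(h_3,h_5), S(h_4,h_5)) all reduce to 0 modulo the current basis, so we have a Gröbner basis.
Inter-reduce: drop elements whose leading term is divisible by another's, tail-reduce, and make monic.
Reduced Gröbner basis: {x³ - 16/7x² - 12/7x - 15/7y + 3, y³ + 21/8x² - 10/3y² - ⅙x + 45/8y - 59/24, xy + ⅔y² + ⅓x - y - ⅓}.
Label its elements g_1 = x³ - 16/7x² - 12/7x - 15/7y + 3, g_2 = y³ + 21/8x² - 10/3y² - ⅙x + 45/8y - 59/24, g_3 = xy + ⅔y² + ⅓x - y - ⅓.

Reduce p = 9xy² - 63/4x² + 7xy + 41/3y² + 7/3x - 163/4y + 161/12 modulo G:
  leading term xy²: subtract (9y)·g_3 from 9xy² - 63/4x² + 7xy + 41/3y² + 7/3x - 163/4y + 161/12 → -6y³ - 63/4x² + 4xy + 68/3y² + 7/3x - 151/4y + 161/12
  leading term y³: subtract (-6)·g_2 from -6y³ - 63/4x² + 4xy + 68/3y² + 7/3x - 151/4y + 161/12 → 4xy + 8/3y² + 4/3x - 4y - 4/3
  leading term xy: subtract (4)·g_3 from 4xy + 8/3y² + 4/3x - 4y - 4/3 → 0
  normal form = 0.
Since the normal form is 0, p ∈ I.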